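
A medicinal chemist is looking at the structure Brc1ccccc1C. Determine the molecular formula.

Walk through each heavy atom and fill implicit hydrogens from standard valence (C 4, N 3, O 2, S 2, halogen 1); for lowercase aromatic atoms, an aromatic c carries 1 H when it has two neighbours and 0 H with three, and aromatic n carries 0 H:
  atom 1: Br (halogen, monovalent) → 0 H
  atom 2: aromatic c, 3 neighbours → 0 H
  atom 3: aromatic c, 2 neighbours → 1 H
  atom 4: aromatic c, 2 neighbours → 1 H
  atom 5: aromatic c, 2 neighbours → 1 H
  atom 6: aromatic c, 2 neighbours → 1 H
  atom 7: aromatic c, 3 neighbours → 0 H
  atom 8: C, bond orders sum to 1 (valence 4) → 3 H
Totals → C:7, H:7, Br:1.
In Hill order: C7H7Br.

C7H7Br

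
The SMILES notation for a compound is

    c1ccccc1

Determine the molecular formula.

C6H6

Walk through each heavy atom and fill implicit hydrogens from standard valence (C 4, N 3, O 2, S 2, halogen 1); for lowercase aromatic atoms, an aromatic c carries 1 H when it has two neighbours and 0 H with three, and aromatic n carries 0 H:
  atom 1: aromatic c, 2 neighbours → 1 H
  atom 2: aromatic c, 2 neighbours → 1 H
  atom 3: aromatic c, 2 neighbours → 1 H
  atom 4: aromatic c, 2 neighbours → 1 H
  atom 5: aromatic c, 2 neighbours → 1 H
  atom 6: aromatic c, 2 neighbours → 1 H
Totals → C:6, H:6.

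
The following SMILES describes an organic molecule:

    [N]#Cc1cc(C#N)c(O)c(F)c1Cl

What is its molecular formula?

Walk through each heavy atom and fill implicit hydrogens from standard valence (C 4, N 3, O 2, S 2, halogen 1); for lowercase aromatic atoms, an aromatic c carries 1 H when it has two neighbours and 0 H with three, and aromatic n carries 0 H:
  atom 1: N with explicit H count 0
  atom 2: C, bond orders sum to 4 (valence 4) → 0 H
  atom 3: aromatic c, 3 neighbours → 0 H
  atom 4: aromatic c, 2 neighbours → 1 H
  atom 5: aromatic c, 3 neighbours → 0 H
  atom 6: C, bond orders sum to 4 (valence 4) → 0 H
  atom 7: N, bond orders sum to 3 (valence 3) → 0 H
  atom 8: aromatic c, 3 neighbours → 0 H
  atom 9: O, bond orders sum to 1 (valence 2) → 1 H
  atom 10: aromatic c, 3 neighbours → 0 H
  atom 11: F (halogen, monovalent) → 0 H
  atom 12: aromatic c, 3 neighbours → 0 H
  atom 13: Cl (halogen, monovalent) → 0 H
Totals → C:8, H:2, Cl:1, F:1, N:2, O:1.
In Hill order: C8H2ClFN2O.

C8H2ClFN2O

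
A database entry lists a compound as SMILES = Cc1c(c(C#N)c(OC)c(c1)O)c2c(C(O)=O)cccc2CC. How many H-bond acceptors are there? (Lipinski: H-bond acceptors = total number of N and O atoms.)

5

N atoms: 1; O atoms: 4.
Lipinski HBA = 1 + 4 = 5.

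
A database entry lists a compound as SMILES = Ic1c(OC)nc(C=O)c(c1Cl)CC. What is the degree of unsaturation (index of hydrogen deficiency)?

Molecular formula: C9H9ClINO2.
DoU = (2C + 2 + N − H − X) / 2, where X is the halogen count and O/S are ignored.
    = (2·9 + 2 + 1 − 9 − 2) / 2 = 10 / 2 = 5.

5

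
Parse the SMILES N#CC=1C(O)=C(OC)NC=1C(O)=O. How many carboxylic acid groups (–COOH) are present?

1

The carboxylic acid motif appears at heavy-atom position 11 in the SMILES.
Other groups present: 1 ether, 1 hydroxyl, 1 nitrile.
Carboxylic acid count: 1.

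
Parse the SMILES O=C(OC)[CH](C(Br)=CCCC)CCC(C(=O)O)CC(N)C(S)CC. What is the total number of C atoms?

17

Count every carbon token in the SMILES (each C, including those in ring-closure positions and inside branches).
Carbon count: 17.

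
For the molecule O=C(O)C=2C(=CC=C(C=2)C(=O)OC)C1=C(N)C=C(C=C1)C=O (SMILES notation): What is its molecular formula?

Walk through each heavy atom and fill implicit hydrogens from standard valence (C 4, N 3, O 2, S 2, halogen 1):
  atom 1: O, bond orders sum to 2 (valence 2) → 0 H
  atom 2: C, bond orders sum to 4 (valence 4) → 0 H
  atom 3: O, bond orders sum to 1 (valence 2) → 1 H
  atom 4: C, bond orders sum to 4 (valence 4) → 0 H
  atom 5: C, bond orders sum to 4 (valence 4) → 0 H
  atom 6: C, bond orders sum to 3 (valence 4) → 1 H
  atom 7: C, bond orders sum to 3 (valence 4) → 1 H
  atom 8: C, bond orders sum to 4 (valence 4) → 0 H
  atom 9: C, bond orders sum to 3 (valence 4) → 1 H
  atom 10: C, bond orders sum to 4 (valence 4) → 0 H
  atom 11: O, bond orders sum to 2 (valence 2) → 0 H
  atom 12: O, bond orders sum to 2 (valence 2) → 0 H
  atom 13: C, bond orders sum to 1 (valence 4) → 3 H
  atom 14: C, bond orders sum to 4 (valence 4) → 0 H
  atom 15: C, bond orders sum to 4 (valence 4) → 0 H
  atom 16: N, bond orders sum to 1 (valence 3) → 2 H
  atom 17: C, bond orders sum to 3 (valence 4) → 1 H
  atom 18: C, bond orders sum to 4 (valence 4) → 0 H
  atom 19: C, bond orders sum to 3 (valence 4) → 1 H
  atom 20: C, bond orders sum to 3 (valence 4) → 1 H
  atom 21: C, bond orders sum to 3 (valence 4) → 1 H
  atom 22: O, bond orders sum to 2 (valence 2) → 0 H
Totals → C:16, H:13, N:1, O:5.

C16H13NO5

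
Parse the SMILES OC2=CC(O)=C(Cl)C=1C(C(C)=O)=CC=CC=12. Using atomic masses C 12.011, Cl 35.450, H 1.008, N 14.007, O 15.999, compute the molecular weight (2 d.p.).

First, the molecular formula is C12H9ClO3 (counting implicit H from valence).
  C: 12 × 12.011 = 144.132
  Cl: 1 × 35.450 = 35.450
  H: 9 × 1.008 = 9.072
  O: 3 × 15.999 = 47.997
Sum: 12×12.011 + 1×35.450 + 9×1.008 + 3×15.999 = 236.651 → 236.65 g/mol.

236.65 g/mol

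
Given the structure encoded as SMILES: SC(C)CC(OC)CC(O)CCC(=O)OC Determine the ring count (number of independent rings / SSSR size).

0

In SMILES, each pair of matching ring-closure digits denotes one ring-closing bond; the number of such bonds equals the number of independent rings.
Ring-closure bonds here: 0.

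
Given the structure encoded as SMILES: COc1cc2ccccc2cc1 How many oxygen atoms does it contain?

1

Scan the SMILES for O atoms (remember two-letter symbols like Cl and Br are single atoms).
Oxygen count: 1.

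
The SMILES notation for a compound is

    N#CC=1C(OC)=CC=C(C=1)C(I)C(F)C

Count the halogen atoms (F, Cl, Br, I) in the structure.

Halogen atoms appear at heavy-atom positions 12, 14 (1×F, 1×I).
Other groups present: 1 ether, 1 nitrile.
Halogen count: 2.

2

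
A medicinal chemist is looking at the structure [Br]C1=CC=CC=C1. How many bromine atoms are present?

Scan the SMILES for Br atoms (remember two-letter symbols like Cl and Br are single atoms).
Bromine count: 1.

1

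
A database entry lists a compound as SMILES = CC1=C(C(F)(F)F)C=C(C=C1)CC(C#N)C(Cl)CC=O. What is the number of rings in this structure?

In SMILES, each pair of matching ring-closure digits denotes one ring-closing bond; the number of such bonds equals the number of independent rings.
Ring-closure bonds here: 1.

1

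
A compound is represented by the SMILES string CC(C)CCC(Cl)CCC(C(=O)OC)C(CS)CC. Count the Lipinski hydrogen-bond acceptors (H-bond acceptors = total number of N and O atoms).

N atoms: 0; O atoms: 2.
Lipinski HBA = 0 + 2 = 2.

2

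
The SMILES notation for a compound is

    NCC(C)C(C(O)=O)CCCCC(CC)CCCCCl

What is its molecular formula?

Walk through each heavy atom and fill implicit hydrogens from standard valence (C 4, N 3, O 2, S 2, halogen 1):
  atom 1: N, bond orders sum to 1 (valence 3) → 2 H
  atom 2: C, bond orders sum to 2 (valence 4) → 2 H
  atom 3: C, bond orders sum to 3 (valence 4) → 1 H
  atom 4: C, bond orders sum to 1 (valence 4) → 3 H
  atom 5: C, bond orders sum to 3 (valence 4) → 1 H
  atom 6: C, bond orders sum to 4 (valence 4) → 0 H
  atom 7: O, bond orders sum to 1 (valence 2) → 1 H
  atom 8: O, bond orders sum to 2 (valence 2) → 0 H
  atom 9: C, bond orders sum to 2 (valence 4) → 2 H
  atom 10: C, bond orders sum to 2 (valence 4) → 2 H
  atom 11: C, bond orders sum to 2 (valence 4) → 2 H
  atom 12: C, bond orders sum to 2 (valence 4) → 2 H
  atom 13: C, bond orders sum to 3 (valence 4) → 1 H
  atom 14: C, bond orders sum to 2 (valence 4) → 2 H
  atom 15: C, bond orders sum to 1 (valence 4) → 3 H
  atom 16: C, bond orders sum to 2 (valence 4) → 2 H
  atom 17: C, bond orders sum to 2 (valence 4) → 2 H
  atom 18: C, bond orders sum to 2 (valence 4) → 2 H
  atom 19: C, bond orders sum to 2 (valence 4) → 2 H
  atom 20: Cl (halogen, monovalent) → 0 H
Totals → C:16, H:32, Cl:1, N:1, O:2.

C16H32ClNO2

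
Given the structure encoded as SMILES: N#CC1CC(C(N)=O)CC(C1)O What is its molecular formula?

Walk through each heavy atom and fill implicit hydrogens from standard valence (C 4, N 3, O 2, S 2, halogen 1):
  atom 1: N, bond orders sum to 3 (valence 3) → 0 H
  atom 2: C, bond orders sum to 4 (valence 4) → 0 H
  atom 3: C, bond orders sum to 3 (valence 4) → 1 H
  atom 4: C, bond orders sum to 2 (valence 4) → 2 H
  atom 5: C, bond orders sum to 3 (valence 4) → 1 H
  atom 6: C, bond orders sum to 4 (valence 4) → 0 H
  atom 7: N, bond orders sum to 1 (valence 3) → 2 H
  atom 8: O, bond orders sum to 2 (valence 2) → 0 H
  atom 9: C, bond orders sum to 2 (valence 4) → 2 H
  atom 10: C, bond orders sum to 3 (valence 4) → 1 H
  atom 11: C, bond orders sum to 2 (valence 4) → 2 H
  atom 12: O, bond orders sum to 1 (valence 2) → 1 H
Totals → C:8, H:12, N:2, O:2.
In Hill order: C8H12N2O2.

C8H12N2O2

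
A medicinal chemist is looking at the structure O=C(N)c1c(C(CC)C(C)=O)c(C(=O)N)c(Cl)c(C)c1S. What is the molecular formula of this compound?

C14H17ClN2O3S

Walk through each heavy atom and fill implicit hydrogens from standard valence (C 4, N 3, O 2, S 2, halogen 1); for lowercase aromatic atoms, an aromatic c carries 1 H when it has two neighbours and 0 H with three, and aromatic n carries 0 H:
  atom 1: O, bond orders sum to 2 (valence 2) → 0 H
  atom 2: C, bond orders sum to 4 (valence 4) → 0 H
  atom 3: N, bond orders sum to 1 (valence 3) → 2 H
  atom 4: aromatic c, 3 neighbours → 0 H
  atom 5: aromatic c, 3 neighbours → 0 H
  atom 6: C, bond orders sum to 3 (valence 4) → 1 H
  atom 7: C, bond orders sum to 2 (valence 4) → 2 H
  atom 8: C, bond orders sum to 1 (valence 4) → 3 H
  atom 9: C, bond orders sum to 4 (valence 4) → 0 H
  atom 10: C, bond orders sum to 1 (valence 4) → 3 H
  atom 11: O, bond orders sum to 2 (valence 2) → 0 H
  atom 12: aromatic c, 3 neighbours → 0 H
  atom 13: C, bond orders sum to 4 (valence 4) → 0 H
  atom 14: O, bond orders sum to 2 (valence 2) → 0 H
  atom 15: N, bond orders sum to 1 (valence 3) → 2 H
  atom 16: aromatic c, 3 neighbours → 0 H
  atom 17: Cl (halogen, monovalent) → 0 H
  atom 18: aromatic c, 3 neighbours → 0 H
  atom 19: C, bond orders sum to 1 (valence 4) → 3 H
  atom 20: aromatic c, 3 neighbours → 0 H
  atom 21: S, bond orders sum to 1 (valence 2) → 1 H
Totals → C:14, H:17, Cl:1, N:2, O:3, S:1.
In Hill order: C14H17ClN2O3S.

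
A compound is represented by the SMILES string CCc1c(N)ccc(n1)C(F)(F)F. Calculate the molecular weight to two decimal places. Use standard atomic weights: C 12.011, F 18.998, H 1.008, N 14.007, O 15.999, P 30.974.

First, the molecular formula is C8H9F3N2 (counting implicit H from valence).
  C: 8 × 12.011 = 96.088
  F: 3 × 18.998 = 56.994
  H: 9 × 1.008 = 9.072
  N: 2 × 14.007 = 28.014
Sum: 8×12.011 + 3×18.998 + 9×1.008 + 2×14.007 = 190.168 → 190.17 g/mol.

190.17 g/mol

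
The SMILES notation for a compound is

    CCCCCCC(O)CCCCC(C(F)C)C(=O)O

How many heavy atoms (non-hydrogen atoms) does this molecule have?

19

Every atom symbol written in the SMILES (organic subset) is one heavy atom; implicit H are not written.
Heavy atoms by element → C:15, F:1, O:3.
Total: 19.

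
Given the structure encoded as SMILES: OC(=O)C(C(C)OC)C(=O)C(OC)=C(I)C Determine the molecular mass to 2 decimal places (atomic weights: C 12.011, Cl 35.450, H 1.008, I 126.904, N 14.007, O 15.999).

342.13 g/mol

First, the molecular formula is C10H15IO5 (counting implicit H from valence).
  C: 10 × 12.011 = 120.110
  H: 15 × 1.008 = 15.120
  I: 1 × 126.904 = 126.904
  O: 5 × 15.999 = 79.995
Sum: 10×12.011 + 15×1.008 + 1×126.904 + 5×15.999 = 342.129 → 342.13 g/mol.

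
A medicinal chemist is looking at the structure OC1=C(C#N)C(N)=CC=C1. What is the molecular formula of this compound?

Walk through each heavy atom and fill implicit hydrogens from standard valence (C 4, N 3, O 2, S 2, halogen 1):
  atom 1: O, bond orders sum to 1 (valence 2) → 1 H
  atom 2: C, bond orders sum to 4 (valence 4) → 0 H
  atom 3: C, bond orders sum to 4 (valence 4) → 0 H
  atom 4: C, bond orders sum to 4 (valence 4) → 0 H
  atom 5: N, bond orders sum to 3 (valence 3) → 0 H
  atom 6: C, bond orders sum to 4 (valence 4) → 0 H
  atom 7: N, bond orders sum to 1 (valence 3) → 2 H
  atom 8: C, bond orders sum to 3 (valence 4) → 1 H
  atom 9: C, bond orders sum to 3 (valence 4) → 1 H
  atom 10: C, bond orders sum to 3 (valence 4) → 1 H
Totals → C:7, H:6, N:2, O:1.
In Hill order: C7H6N2O.

C7H6N2O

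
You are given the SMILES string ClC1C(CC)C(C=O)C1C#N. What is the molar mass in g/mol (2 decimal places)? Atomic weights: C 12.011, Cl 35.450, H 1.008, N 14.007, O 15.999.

171.62 g/mol

First, the molecular formula is C8H10ClNO (counting implicit H from valence).
  C: 8 × 12.011 = 96.088
  Cl: 1 × 35.450 = 35.450
  H: 10 × 1.008 = 10.080
  N: 1 × 14.007 = 14.007
  O: 1 × 15.999 = 15.999
Sum: 8×12.011 + 1×35.450 + 10×1.008 + 1×14.007 + 1×15.999 = 171.624 → 171.62 g/mol.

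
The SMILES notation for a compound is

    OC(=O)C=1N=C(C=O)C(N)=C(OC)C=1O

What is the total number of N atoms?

Scan the SMILES for N atoms (remember two-letter symbols like Cl and Br are single atoms).
Nitrogen count: 2.

2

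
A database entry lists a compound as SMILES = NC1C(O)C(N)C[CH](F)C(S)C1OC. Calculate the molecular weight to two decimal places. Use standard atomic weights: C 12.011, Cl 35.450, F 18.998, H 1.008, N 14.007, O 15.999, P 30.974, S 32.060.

First, the molecular formula is C8H17FN2O2S (counting implicit H from valence).
  C: 8 × 12.011 = 96.088
  F: 1 × 18.998 = 18.998
  H: 17 × 1.008 = 17.136
  N: 2 × 14.007 = 28.014
  O: 2 × 15.999 = 31.998
  S: 1 × 32.060 = 32.060
Sum: 8×12.011 + 1×18.998 + 17×1.008 + 2×14.007 + 2×15.999 + 1×32.060 = 224.294 → 224.29 g/mol.

224.29 g/mol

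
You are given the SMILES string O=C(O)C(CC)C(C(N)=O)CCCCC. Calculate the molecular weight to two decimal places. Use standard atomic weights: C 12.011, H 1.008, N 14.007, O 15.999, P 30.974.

215.29 g/mol

First, the molecular formula is C11H21NO3 (counting implicit H from valence).
  C: 11 × 12.011 = 132.121
  H: 21 × 1.008 = 21.168
  N: 1 × 14.007 = 14.007
  O: 3 × 15.999 = 47.997
Sum: 11×12.011 + 21×1.008 + 1×14.007 + 3×15.999 = 215.293 → 215.29 g/mol.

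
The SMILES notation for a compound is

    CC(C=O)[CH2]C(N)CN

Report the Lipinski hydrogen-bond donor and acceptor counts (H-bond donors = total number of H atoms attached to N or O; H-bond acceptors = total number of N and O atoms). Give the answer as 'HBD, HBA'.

4, 3

Donors: find every N or O and count the H atoms it carries.
  atom 4 (O): bond orders sum to 2 → 0 H
  atom 7 (N): bond orders sum to 1 → 2 H
  atom 9 (N): bond orders sum to 1 → 2 H
Lipinski HBD = 4.
Acceptors: N atoms = 2, O atoms = 1 → HBA = 3.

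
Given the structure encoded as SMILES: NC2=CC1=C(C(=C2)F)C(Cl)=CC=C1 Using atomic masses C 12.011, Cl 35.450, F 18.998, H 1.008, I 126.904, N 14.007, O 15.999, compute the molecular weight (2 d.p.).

195.62 g/mol

First, the molecular formula is C10H7ClFN (counting implicit H from valence).
  C: 10 × 12.011 = 120.110
  Cl: 1 × 35.450 = 35.450
  F: 1 × 18.998 = 18.998
  H: 7 × 1.008 = 7.056
  N: 1 × 14.007 = 14.007
Sum: 10×12.011 + 1×35.450 + 1×18.998 + 7×1.008 + 1×14.007 = 195.621 → 195.62 g/mol.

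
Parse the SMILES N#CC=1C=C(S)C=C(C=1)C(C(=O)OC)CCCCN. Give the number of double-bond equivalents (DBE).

7

Degree of unsaturation = (number of rings) + (number of π bonds).
Ring closures in the SMILES: 1.
π bonds: 4 double bonds (each 1 DoU), 1 triple bond (each 2 DoU) → 6 DoU from unsaturation.
Total DoU = 1 + 6 = 7.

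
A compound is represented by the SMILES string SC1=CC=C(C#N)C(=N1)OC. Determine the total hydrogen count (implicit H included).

6

Walk through each heavy atom and fill implicit hydrogens from standard valence (C 4, N 3, O 2, S 2, halogen 1):
  atom 1: S, bond orders sum to 1 (valence 2) → 1 H
  atom 2: C, bond orders sum to 4 (valence 4) → 0 H
  atom 3: C, bond orders sum to 3 (valence 4) → 1 H
  atom 4: C, bond orders sum to 3 (valence 4) → 1 H
  atom 5: C, bond orders sum to 4 (valence 4) → 0 H
  atom 6: C, bond orders sum to 4 (valence 4) → 0 H
  atom 7: N, bond orders sum to 3 (valence 3) → 0 H
  atom 8: C, bond orders sum to 4 (valence 4) → 0 H
  atom 9: N, bond orders sum to 3 (valence 3) → 0 H
  atom 10: O, bond orders sum to 2 (valence 2) → 0 H
  atom 11: C, bond orders sum to 1 (valence 4) → 3 H
Total hydrogens: 6.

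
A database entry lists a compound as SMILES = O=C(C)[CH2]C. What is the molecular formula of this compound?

C4H8O

Walk through each heavy atom and fill implicit hydrogens from standard valence (C 4, N 3, O 2, S 2, halogen 1):
  atom 1: O, bond orders sum to 2 (valence 2) → 0 H
  atom 2: C, bond orders sum to 4 (valence 4) → 0 H
  atom 3: C, bond orders sum to 1 (valence 4) → 3 H
  atom 4: C with explicit H count 2
  atom 5: C, bond orders sum to 1 (valence 4) → 3 H
Totals → C:4, H:8, O:1.
In Hill order: C4H8O.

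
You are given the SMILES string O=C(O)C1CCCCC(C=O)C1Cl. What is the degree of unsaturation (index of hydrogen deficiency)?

3

Degree of unsaturation = (number of rings) + (number of π bonds).
Ring closures in the SMILES: 1.
π bonds: 2 double bonds (each 1 DoU) → 2 DoU from unsaturation.
Total DoU = 1 + 2 = 3.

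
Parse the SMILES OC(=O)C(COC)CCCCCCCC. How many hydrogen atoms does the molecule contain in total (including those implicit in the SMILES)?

24

Walk through each heavy atom and fill implicit hydrogens from standard valence (C 4, N 3, O 2, S 2, halogen 1):
  atom 1: O, bond orders sum to 1 (valence 2) → 1 H
  atom 2: C, bond orders sum to 4 (valence 4) → 0 H
  atom 3: O, bond orders sum to 2 (valence 2) → 0 H
  atom 4: C, bond orders sum to 3 (valence 4) → 1 H
  atom 5: C, bond orders sum to 2 (valence 4) → 2 H
  atom 6: O, bond orders sum to 2 (valence 2) → 0 H
  atom 7: C, bond orders sum to 1 (valence 4) → 3 H
  atom 8: C, bond orders sum to 2 (valence 4) → 2 H
  atom 9: C, bond orders sum to 2 (valence 4) → 2 H
  atom 10: C, bond orders sum to 2 (valence 4) → 2 H
  atom 11: C, bond orders sum to 2 (valence 4) → 2 H
  atom 12: C, bond orders sum to 2 (valence 4) → 2 H
  atom 13: C, bond orders sum to 2 (valence 4) → 2 H
  atom 14: C, bond orders sum to 2 (valence 4) → 2 H
  atom 15: C, bond orders sum to 1 (valence 4) → 3 H
Total hydrogens: 24.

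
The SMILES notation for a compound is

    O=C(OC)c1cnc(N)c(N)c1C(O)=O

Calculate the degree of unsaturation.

Molecular formula: C8H9N3O4.
DoU = (2C + 2 + N − H − X) / 2, where X is the halogen count and O/S are ignored.
    = (2·8 + 2 + 3 − 9 − 0) / 2 = 12 / 2 = 6.

6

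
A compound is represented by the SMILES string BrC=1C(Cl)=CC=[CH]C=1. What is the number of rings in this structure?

In SMILES, each pair of matching ring-closure digits denotes one ring-closing bond; the number of such bonds equals the number of independent rings.
Ring-closure bonds here: 1.

1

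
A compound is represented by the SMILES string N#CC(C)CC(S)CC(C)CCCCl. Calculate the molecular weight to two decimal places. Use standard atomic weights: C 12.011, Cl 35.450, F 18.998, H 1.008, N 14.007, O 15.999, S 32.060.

233.80 g/mol

First, the molecular formula is C11H20ClNS (counting implicit H from valence).
  C: 11 × 12.011 = 132.121
  Cl: 1 × 35.450 = 35.450
  H: 20 × 1.008 = 20.160
  N: 1 × 14.007 = 14.007
  S: 1 × 32.060 = 32.060
Sum: 11×12.011 + 1×35.450 + 20×1.008 + 1×14.007 + 1×32.060 = 233.798 → 233.80 g/mol.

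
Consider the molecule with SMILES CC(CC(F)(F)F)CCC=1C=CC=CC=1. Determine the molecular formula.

Walk through each heavy atom and fill implicit hydrogens from standard valence (C 4, N 3, O 2, S 2, halogen 1):
  atom 1: C, bond orders sum to 1 (valence 4) → 3 H
  atom 2: C, bond orders sum to 3 (valence 4) → 1 H
  atom 3: C, bond orders sum to 2 (valence 4) → 2 H
  atom 4: C, bond orders sum to 4 (valence 4) → 0 H
  atom 5: F (halogen, monovalent) → 0 H
  atom 6: F (halogen, monovalent) → 0 H
  atom 7: F (halogen, monovalent) → 0 H
  atom 8: C, bond orders sum to 2 (valence 4) → 2 H
  atom 9: C, bond orders sum to 2 (valence 4) → 2 H
  atom 10: C, bond orders sum to 4 (valence 4) → 0 H
  atom 11: C, bond orders sum to 3 (valence 4) → 1 H
  atom 12: C, bond orders sum to 3 (valence 4) → 1 H
  atom 13: C, bond orders sum to 3 (valence 4) → 1 H
  atom 14: C, bond orders sum to 3 (valence 4) → 1 H
  atom 15: C, bond orders sum to 3 (valence 4) → 1 H
Totals → C:12, H:15, F:3.
In Hill order: C12H15F3.

C12H15F3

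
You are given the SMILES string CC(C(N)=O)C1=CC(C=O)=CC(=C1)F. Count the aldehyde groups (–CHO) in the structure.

The aldehyde motif appears at heavy-atom position 9 in the SMILES.
Other groups present: 1 amide.
Aldehyde count: 1.

1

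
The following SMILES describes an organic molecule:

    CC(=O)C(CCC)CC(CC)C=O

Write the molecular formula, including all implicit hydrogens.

C11H20O2

Walk through each heavy atom and fill implicit hydrogens from standard valence (C 4, N 3, O 2, S 2, halogen 1):
  atom 1: C, bond orders sum to 1 (valence 4) → 3 H
  atom 2: C, bond orders sum to 4 (valence 4) → 0 H
  atom 3: O, bond orders sum to 2 (valence 2) → 0 H
  atom 4: C, bond orders sum to 3 (valence 4) → 1 H
  atom 5: C, bond orders sum to 2 (valence 4) → 2 H
  atom 6: C, bond orders sum to 2 (valence 4) → 2 H
  atom 7: C, bond orders sum to 1 (valence 4) → 3 H
  atom 8: C, bond orders sum to 2 (valence 4) → 2 H
  atom 9: C, bond orders sum to 3 (valence 4) → 1 H
  atom 10: C, bond orders sum to 2 (valence 4) → 2 H
  atom 11: C, bond orders sum to 1 (valence 4) → 3 H
  atom 12: C, bond orders sum to 3 (valence 4) → 1 H
  atom 13: O, bond orders sum to 2 (valence 2) → 0 H
Totals → C:11, H:20, O:2.
In Hill order: C11H20O2.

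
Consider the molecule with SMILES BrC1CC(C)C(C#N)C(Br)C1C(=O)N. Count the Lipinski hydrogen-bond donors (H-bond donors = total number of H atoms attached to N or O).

Donors: find every N or O and count the H atoms it carries.
  atom 8 (N): bond orders sum to 3 → 0 H
  atom 13 (O): bond orders sum to 2 → 0 H
  atom 14 (N): bond orders sum to 1 → 2 H
Lipinski HBD = 2.

2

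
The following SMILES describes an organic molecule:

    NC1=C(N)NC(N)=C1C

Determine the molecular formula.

C5H10N4

Walk through each heavy atom and fill implicit hydrogens from standard valence (C 4, N 3, O 2, S 2, halogen 1):
  atom 1: N, bond orders sum to 1 (valence 3) → 2 H
  atom 2: C, bond orders sum to 4 (valence 4) → 0 H
  atom 3: C, bond orders sum to 4 (valence 4) → 0 H
  atom 4: N, bond orders sum to 1 (valence 3) → 2 H
  atom 5: N, bond orders sum to 2 (valence 3) → 1 H
  atom 6: C, bond orders sum to 4 (valence 4) → 0 H
  atom 7: N, bond orders sum to 1 (valence 3) → 2 H
  atom 8: C, bond orders sum to 4 (valence 4) → 0 H
  atom 9: C, bond orders sum to 1 (valence 4) → 3 H
Totals → C:5, H:10, N:4.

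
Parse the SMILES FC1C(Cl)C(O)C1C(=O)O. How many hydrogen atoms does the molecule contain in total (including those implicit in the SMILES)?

Walk through each heavy atom and fill implicit hydrogens from standard valence (C 4, N 3, O 2, S 2, halogen 1):
  atom 1: F (halogen, monovalent) → 0 H
  atom 2: C, bond orders sum to 3 (valence 4) → 1 H
  atom 3: C, bond orders sum to 3 (valence 4) → 1 H
  atom 4: Cl (halogen, monovalent) → 0 H
  atom 5: C, bond orders sum to 3 (valence 4) → 1 H
  atom 6: O, bond orders sum to 1 (valence 2) → 1 H
  atom 7: C, bond orders sum to 3 (valence 4) → 1 H
  atom 8: C, bond orders sum to 4 (valence 4) → 0 H
  atom 9: O, bond orders sum to 2 (valence 2) → 0 H
  atom 10: O, bond orders sum to 1 (valence 2) → 1 H
Total hydrogens: 6.

6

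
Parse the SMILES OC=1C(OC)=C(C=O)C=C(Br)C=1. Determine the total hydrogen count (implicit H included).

Walk through each heavy atom and fill implicit hydrogens from standard valence (C 4, N 3, O 2, S 2, halogen 1):
  atom 1: O, bond orders sum to 1 (valence 2) → 1 H
  atom 2: C, bond orders sum to 4 (valence 4) → 0 H
  atom 3: C, bond orders sum to 4 (valence 4) → 0 H
  atom 4: O, bond orders sum to 2 (valence 2) → 0 H
  atom 5: C, bond orders sum to 1 (valence 4) → 3 H
  atom 6: C, bond orders sum to 4 (valence 4) → 0 H
  atom 7: C, bond orders sum to 3 (valence 4) → 1 H
  atom 8: O, bond orders sum to 2 (valence 2) → 0 H
  atom 9: C, bond orders sum to 3 (valence 4) → 1 H
  atom 10: C, bond orders sum to 4 (valence 4) → 0 H
  atom 11: Br (halogen, monovalent) → 0 H
  atom 12: C, bond orders sum to 3 (valence 4) → 1 H
Total hydrogens: 7.

7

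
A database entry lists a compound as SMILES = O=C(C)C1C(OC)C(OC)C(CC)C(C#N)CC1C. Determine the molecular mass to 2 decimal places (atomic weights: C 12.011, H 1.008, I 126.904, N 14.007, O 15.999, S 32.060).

267.37 g/mol

First, the molecular formula is C15H25NO3 (counting implicit H from valence).
  C: 15 × 12.011 = 180.165
  H: 25 × 1.008 = 25.200
  N: 1 × 14.007 = 14.007
  O: 3 × 15.999 = 47.997
Sum: 15×12.011 + 25×1.008 + 1×14.007 + 3×15.999 = 267.369 → 267.37 g/mol.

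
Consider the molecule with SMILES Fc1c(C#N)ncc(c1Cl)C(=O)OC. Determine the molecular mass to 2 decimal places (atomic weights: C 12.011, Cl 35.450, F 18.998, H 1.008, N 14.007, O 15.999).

First, the molecular formula is C8H4ClFN2O2 (counting implicit H from valence).
  C: 8 × 12.011 = 96.088
  Cl: 1 × 35.450 = 35.450
  F: 1 × 18.998 = 18.998
  H: 4 × 1.008 = 4.032
  N: 2 × 14.007 = 28.014
  O: 2 × 15.999 = 31.998
Sum: 8×12.011 + 1×35.450 + 1×18.998 + 4×1.008 + 2×14.007 + 2×15.999 = 214.580 → 214.58 g/mol.

214.58 g/mol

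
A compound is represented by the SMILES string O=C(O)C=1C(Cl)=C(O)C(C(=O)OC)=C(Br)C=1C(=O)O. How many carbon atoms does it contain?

Count every carbon token in the SMILES (each C, including those in ring-closure positions and inside branches).
Carbon count: 10.

10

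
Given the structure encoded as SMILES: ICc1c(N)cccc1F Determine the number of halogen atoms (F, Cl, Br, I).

2

Halogen atoms appear at heavy-atom positions 1, 10 (1×F, 1×I).
Other groups present: 1 primary amine.
Halogen count: 2.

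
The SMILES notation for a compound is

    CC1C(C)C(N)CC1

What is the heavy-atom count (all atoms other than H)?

8

Every atom symbol written in the SMILES (organic subset) is one heavy atom; implicit H are not written.
Heavy atoms by element → C:7, N:1.
Total: 8.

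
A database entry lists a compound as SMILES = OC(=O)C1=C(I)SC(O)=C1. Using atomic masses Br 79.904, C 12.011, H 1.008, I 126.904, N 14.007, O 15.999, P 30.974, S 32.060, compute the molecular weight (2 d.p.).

First, the molecular formula is C5H3IO3S (counting implicit H from valence).
  C: 5 × 12.011 = 60.055
  H: 3 × 1.008 = 3.024
  I: 1 × 126.904 = 126.904
  O: 3 × 15.999 = 47.997
  S: 1 × 32.060 = 32.060
Sum: 5×12.011 + 3×1.008 + 1×126.904 + 3×15.999 + 1×32.060 = 270.040 → 270.04 g/mol.

270.04 g/mol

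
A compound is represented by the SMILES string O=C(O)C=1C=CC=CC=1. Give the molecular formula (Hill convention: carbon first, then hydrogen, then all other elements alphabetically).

C7H6O2

Walk through each heavy atom and fill implicit hydrogens from standard valence (C 4, N 3, O 2, S 2, halogen 1):
  atom 1: O, bond orders sum to 2 (valence 2) → 0 H
  atom 2: C, bond orders sum to 4 (valence 4) → 0 H
  atom 3: O, bond orders sum to 1 (valence 2) → 1 H
  atom 4: C, bond orders sum to 4 (valence 4) → 0 H
  atom 5: C, bond orders sum to 3 (valence 4) → 1 H
  atom 6: C, bond orders sum to 3 (valence 4) → 1 H
  atom 7: C, bond orders sum to 3 (valence 4) → 1 H
  atom 8: C, bond orders sum to 3 (valence 4) → 1 H
  atom 9: C, bond orders sum to 3 (valence 4) → 1 H
Totals → C:7, H:6, O:2.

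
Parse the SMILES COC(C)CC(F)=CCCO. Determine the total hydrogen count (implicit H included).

15

Walk through each heavy atom and fill implicit hydrogens from standard valence (C 4, N 3, O 2, S 2, halogen 1):
  atom 1: C, bond orders sum to 1 (valence 4) → 3 H
  atom 2: O, bond orders sum to 2 (valence 2) → 0 H
  atom 3: C, bond orders sum to 3 (valence 4) → 1 H
  atom 4: C, bond orders sum to 1 (valence 4) → 3 H
  atom 5: C, bond orders sum to 2 (valence 4) → 2 H
  atom 6: C, bond orders sum to 4 (valence 4) → 0 H
  atom 7: F (halogen, monovalent) → 0 H
  atom 8: C, bond orders sum to 3 (valence 4) → 1 H
  atom 9: C, bond orders sum to 2 (valence 4) → 2 H
  atom 10: C, bond orders sum to 2 (valence 4) → 2 H
  atom 11: O, bond orders sum to 1 (valence 2) → 1 H
Total hydrogens: 15.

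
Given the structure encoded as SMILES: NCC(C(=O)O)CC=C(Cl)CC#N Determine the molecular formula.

Walk through each heavy atom and fill implicit hydrogens from standard valence (C 4, N 3, O 2, S 2, halogen 1):
  atom 1: N, bond orders sum to 1 (valence 3) → 2 H
  atom 2: C, bond orders sum to 2 (valence 4) → 2 H
  atom 3: C, bond orders sum to 3 (valence 4) → 1 H
  atom 4: C, bond orders sum to 4 (valence 4) → 0 H
  atom 5: O, bond orders sum to 2 (valence 2) → 0 H
  atom 6: O, bond orders sum to 1 (valence 2) → 1 H
  atom 7: C, bond orders sum to 2 (valence 4) → 2 H
  atom 8: C, bond orders sum to 3 (valence 4) → 1 H
  atom 9: C, bond orders sum to 4 (valence 4) → 0 H
  atom 10: Cl (halogen, monovalent) → 0 H
  atom 11: C, bond orders sum to 2 (valence 4) → 2 H
  atom 12: C, bond orders sum to 4 (valence 4) → 0 H
  atom 13: N, bond orders sum to 3 (valence 3) → 0 H
Totals → C:8, H:11, Cl:1, N:2, O:2.

C8H11ClN2O2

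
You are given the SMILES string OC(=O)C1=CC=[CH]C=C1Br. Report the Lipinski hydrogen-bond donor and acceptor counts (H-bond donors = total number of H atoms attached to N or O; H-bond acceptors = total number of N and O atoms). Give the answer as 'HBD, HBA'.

Donors: find every N or O and count the H atoms it carries.
  atom 1 (O): bond orders sum to 1 → 1 H
  atom 3 (O): bond orders sum to 2 → 0 H
Lipinski HBD = 1.
Acceptors: N atoms = 0, O atoms = 2 → HBA = 2.

1, 2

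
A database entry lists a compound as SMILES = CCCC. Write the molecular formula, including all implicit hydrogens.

Walk through each heavy atom and fill implicit hydrogens from standard valence (C 4, N 3, O 2, S 2, halogen 1):
  atom 1: C, bond orders sum to 1 (valence 4) → 3 H
  atom 2: C, bond orders sum to 2 (valence 4) → 2 H
  atom 3: C, bond orders sum to 2 (valence 4) → 2 H
  atom 4: C, bond orders sum to 1 (valence 4) → 3 H
Totals → C:4, H:10.

C4H10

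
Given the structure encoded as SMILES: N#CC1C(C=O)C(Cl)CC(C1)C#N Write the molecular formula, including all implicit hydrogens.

C9H9ClN2O

Walk through each heavy atom and fill implicit hydrogens from standard valence (C 4, N 3, O 2, S 2, halogen 1):
  atom 1: N, bond orders sum to 3 (valence 3) → 0 H
  atom 2: C, bond orders sum to 4 (valence 4) → 0 H
  atom 3: C, bond orders sum to 3 (valence 4) → 1 H
  atom 4: C, bond orders sum to 3 (valence 4) → 1 H
  atom 5: C, bond orders sum to 3 (valence 4) → 1 H
  atom 6: O, bond orders sum to 2 (valence 2) → 0 H
  atom 7: C, bond orders sum to 3 (valence 4) → 1 H
  atom 8: Cl (halogen, monovalent) → 0 H
  atom 9: C, bond orders sum to 2 (valence 4) → 2 H
  atom 10: C, bond orders sum to 3 (valence 4) → 1 H
  atom 11: C, bond orders sum to 2 (valence 4) → 2 H
  atom 12: C, bond orders sum to 4 (valence 4) → 0 H
  atom 13: N, bond orders sum to 3 (valence 3) → 0 H
Totals → C:9, H:9, Cl:1, N:2, O:1.
In Hill order: C9H9ClN2O.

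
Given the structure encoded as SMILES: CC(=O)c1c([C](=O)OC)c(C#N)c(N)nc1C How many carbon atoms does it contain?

Count every carbon token in the SMILES (each C, including those in ring-closure positions and inside branches).
Carbon count: 11.

11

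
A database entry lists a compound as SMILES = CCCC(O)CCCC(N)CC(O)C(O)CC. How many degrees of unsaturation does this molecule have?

0

Molecular formula: C13H29NO3.
DoU = (2C + 2 + N − H − X) / 2, where X is the halogen count and O/S are ignored.
    = (2·13 + 2 + 1 − 29 − 0) / 2 = 0 / 2 = 0.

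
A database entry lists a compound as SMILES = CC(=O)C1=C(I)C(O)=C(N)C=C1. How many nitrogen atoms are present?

1

Scan the SMILES for N atoms (remember two-letter symbols like Cl and Br are single atoms).
Nitrogen count: 1.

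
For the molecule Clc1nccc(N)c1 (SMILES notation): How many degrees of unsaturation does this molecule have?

4

Molecular formula: C5H5ClN2.
DoU = (2C + 2 + N − H − X) / 2, where X is the halogen count and O/S are ignored.
    = (2·5 + 2 + 2 − 5 − 1) / 2 = 8 / 2 = 4.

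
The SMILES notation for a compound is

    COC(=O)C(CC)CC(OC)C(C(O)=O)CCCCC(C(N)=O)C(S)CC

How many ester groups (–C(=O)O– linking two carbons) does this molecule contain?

1

The ester motif appears at heavy-atom position 3 in the SMILES.
Other groups present: 1 amide, 1 carboxylic acid, 1 ether, 1 thiol.
Ester count: 1.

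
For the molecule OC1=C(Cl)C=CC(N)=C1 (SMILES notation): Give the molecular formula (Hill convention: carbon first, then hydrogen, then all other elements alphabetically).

C6H6ClNO

Walk through each heavy atom and fill implicit hydrogens from standard valence (C 4, N 3, O 2, S 2, halogen 1):
  atom 1: O, bond orders sum to 1 (valence 2) → 1 H
  atom 2: C, bond orders sum to 4 (valence 4) → 0 H
  atom 3: C, bond orders sum to 4 (valence 4) → 0 H
  atom 4: Cl (halogen, monovalent) → 0 H
  atom 5: C, bond orders sum to 3 (valence 4) → 1 H
  atom 6: C, bond orders sum to 3 (valence 4) → 1 H
  atom 7: C, bond orders sum to 4 (valence 4) → 0 H
  atom 8: N, bond orders sum to 1 (valence 3) → 2 H
  atom 9: C, bond orders sum to 3 (valence 4) → 1 H
Totals → C:6, H:6, Cl:1, N:1, O:1.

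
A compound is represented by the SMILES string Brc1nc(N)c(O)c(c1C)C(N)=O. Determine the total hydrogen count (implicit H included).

Walk through each heavy atom and fill implicit hydrogens from standard valence (C 4, N 3, O 2, S 2, halogen 1); for lowercase aromatic atoms, an aromatic c carries 1 H when it has two neighbours and 0 H with three, and aromatic n carries 0 H:
  atom 1: Br (halogen, monovalent) → 0 H
  atom 2: aromatic c, 3 neighbours → 0 H
  atom 3: aromatic n, 2 neighbours → 0 H
  atom 4: aromatic c, 3 neighbours → 0 H
  atom 5: N, bond orders sum to 1 (valence 3) → 2 H
  atom 6: aromatic c, 3 neighbours → 0 H
  atom 7: O, bond orders sum to 1 (valence 2) → 1 H
  atom 8: aromatic c, 3 neighbours → 0 H
  atom 9: aromatic c, 3 neighbours → 0 H
  atom 10: C, bond orders sum to 1 (valence 4) → 3 H
  atom 11: C, bond orders sum to 4 (valence 4) → 0 H
  atom 12: N, bond orders sum to 1 (valence 3) → 2 H
  atom 13: O, bond orders sum to 2 (valence 2) → 0 H
Total hydrogens: 8.

8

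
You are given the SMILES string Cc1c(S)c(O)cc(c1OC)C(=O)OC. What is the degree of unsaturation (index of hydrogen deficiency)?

Molecular formula: C10H12O4S.
DoU = (2C + 2 + N − H − X) / 2, where X is the halogen count and O/S are ignored.
    = (2·10 + 2 + 0 − 12 − 0) / 2 = 10 / 2 = 5.

5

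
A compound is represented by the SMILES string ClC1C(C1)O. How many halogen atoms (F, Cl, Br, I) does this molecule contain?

Halogen atoms appear at heavy-atom position 1 (1×Cl).
Other groups present: 1 hydroxyl.
Halogen count: 1.

1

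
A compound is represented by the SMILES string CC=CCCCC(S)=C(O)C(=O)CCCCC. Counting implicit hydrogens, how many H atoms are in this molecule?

24

Walk through each heavy atom and fill implicit hydrogens from standard valence (C 4, N 3, O 2, S 2, halogen 1):
  atom 1: C, bond orders sum to 1 (valence 4) → 3 H
  atom 2: C, bond orders sum to 3 (valence 4) → 1 H
  atom 3: C, bond orders sum to 3 (valence 4) → 1 H
  atom 4: C, bond orders sum to 2 (valence 4) → 2 H
  atom 5: C, bond orders sum to 2 (valence 4) → 2 H
  atom 6: C, bond orders sum to 2 (valence 4) → 2 H
  atom 7: C, bond orders sum to 4 (valence 4) → 0 H
  atom 8: S, bond orders sum to 1 (valence 2) → 1 H
  atom 9: C, bond orders sum to 4 (valence 4) → 0 H
  atom 10: O, bond orders sum to 1 (valence 2) → 1 H
  atom 11: C, bond orders sum to 4 (valence 4) → 0 H
  atom 12: O, bond orders sum to 2 (valence 2) → 0 H
  atom 13: C, bond orders sum to 2 (valence 4) → 2 H
  atom 14: C, bond orders sum to 2 (valence 4) → 2 H
  atom 15: C, bond orders sum to 2 (valence 4) → 2 H
  atom 16: C, bond orders sum to 2 (valence 4) → 2 H
  atom 17: C, bond orders sum to 1 (valence 4) → 3 H
Total hydrogens: 24.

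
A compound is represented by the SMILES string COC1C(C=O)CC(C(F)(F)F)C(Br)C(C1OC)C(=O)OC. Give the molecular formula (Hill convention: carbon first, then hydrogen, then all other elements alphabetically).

C13H18BrF3O5

Walk through each heavy atom and fill implicit hydrogens from standard valence (C 4, N 3, O 2, S 2, halogen 1):
  atom 1: C, bond orders sum to 1 (valence 4) → 3 H
  atom 2: O, bond orders sum to 2 (valence 2) → 0 H
  atom 3: C, bond orders sum to 3 (valence 4) → 1 H
  atom 4: C, bond orders sum to 3 (valence 4) → 1 H
  atom 5: C, bond orders sum to 3 (valence 4) → 1 H
  atom 6: O, bond orders sum to 2 (valence 2) → 0 H
  atom 7: C, bond orders sum to 2 (valence 4) → 2 H
  atom 8: C, bond orders sum to 3 (valence 4) → 1 H
  atom 9: C, bond orders sum to 4 (valence 4) → 0 H
  atom 10: F (halogen, monovalent) → 0 H
  atom 11: F (halogen, monovalent) → 0 H
  atom 12: F (halogen, monovalent) → 0 H
  atom 13: C, bond orders sum to 3 (valence 4) → 1 H
  atom 14: Br (halogen, monovalent) → 0 H
  atom 15: C, bond orders sum to 3 (valence 4) → 1 H
  atom 16: C, bond orders sum to 3 (valence 4) → 1 H
  atom 17: O, bond orders sum to 2 (valence 2) → 0 H
  atom 18: C, bond orders sum to 1 (valence 4) → 3 H
  atom 19: C, bond orders sum to 4 (valence 4) → 0 H
  atom 20: O, bond orders sum to 2 (valence 2) → 0 H
  atom 21: O, bond orders sum to 2 (valence 2) → 0 H
  atom 22: C, bond orders sum to 1 (valence 4) → 3 H
Totals → C:13, H:18, Br:1, F:3, O:5.
In Hill order: C13H18BrF3O5.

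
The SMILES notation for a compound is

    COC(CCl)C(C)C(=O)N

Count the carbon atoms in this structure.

6

Count every carbon token in the SMILES (each C, including those in ring-closure positions and inside branches).
Carbon count: 6.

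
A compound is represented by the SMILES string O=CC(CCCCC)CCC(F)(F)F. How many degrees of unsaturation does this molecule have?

Degree of unsaturation = (number of rings) + (number of π bonds).
Ring closures in the SMILES: 0.
π bonds: 1 double bond (each 1 DoU) → 1 DoU from unsaturation.
Total DoU = 0 + 1 = 1.

1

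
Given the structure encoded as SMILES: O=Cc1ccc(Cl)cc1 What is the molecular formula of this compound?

Walk through each heavy atom and fill implicit hydrogens from standard valence (C 4, N 3, O 2, S 2, halogen 1); for lowercase aromatic atoms, an aromatic c carries 1 H when it has two neighbours and 0 H with three, and aromatic n carries 0 H:
  atom 1: O, bond orders sum to 2 (valence 2) → 0 H
  atom 2: C, bond orders sum to 3 (valence 4) → 1 H
  atom 3: aromatic c, 3 neighbours → 0 H
  atom 4: aromatic c, 2 neighbours → 1 H
  atom 5: aromatic c, 2 neighbours → 1 H
  atom 6: aromatic c, 3 neighbours → 0 H
  atom 7: Cl (halogen, monovalent) → 0 H
  atom 8: aromatic c, 2 neighbours → 1 H
  atom 9: aromatic c, 2 neighbours → 1 H
Totals → C:7, H:5, Cl:1, O:1.
In Hill order: C7H5ClO.

C7H5ClO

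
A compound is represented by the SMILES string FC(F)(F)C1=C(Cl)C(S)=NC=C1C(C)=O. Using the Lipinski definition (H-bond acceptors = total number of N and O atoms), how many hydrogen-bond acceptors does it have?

2

N atoms: 1; O atoms: 1.
Lipinski HBA = 1 + 1 = 2.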